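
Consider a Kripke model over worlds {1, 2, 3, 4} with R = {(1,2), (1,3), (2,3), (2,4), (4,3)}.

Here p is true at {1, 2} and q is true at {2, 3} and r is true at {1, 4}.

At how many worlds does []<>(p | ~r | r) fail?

1: successors {2, 3}; <>(p | ~r | r) there: 2:T, 3:F. ✗
2: successors {3, 4}; <>(p | ~r | r) there: 3:F, 4:T. ✗
3: no successors, so []<>(p | ~r | r) holds vacuously. ✓
4: successors {3}; <>(p | ~r | r) there: 3:F. ✗
Satisfying worlds: {3}.
So []<>(p | ~r | r) fails at the other 3 worlds.

3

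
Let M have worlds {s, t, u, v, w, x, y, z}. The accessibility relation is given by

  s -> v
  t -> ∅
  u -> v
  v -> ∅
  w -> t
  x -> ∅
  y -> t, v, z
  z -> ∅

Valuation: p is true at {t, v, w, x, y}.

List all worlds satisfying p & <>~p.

{y}

s: p is F, <>~p is F. ✗
t: p is T, <>~p is F. ✗
u: p is F, <>~p is F. ✗
v: p is T, <>~p is F. ✗
w: p is T, <>~p is F. ✗
x: p is T, <>~p is F. ✗
y: p is T, <>~p is T. ✓
z: p is F, <>~p is F. ✗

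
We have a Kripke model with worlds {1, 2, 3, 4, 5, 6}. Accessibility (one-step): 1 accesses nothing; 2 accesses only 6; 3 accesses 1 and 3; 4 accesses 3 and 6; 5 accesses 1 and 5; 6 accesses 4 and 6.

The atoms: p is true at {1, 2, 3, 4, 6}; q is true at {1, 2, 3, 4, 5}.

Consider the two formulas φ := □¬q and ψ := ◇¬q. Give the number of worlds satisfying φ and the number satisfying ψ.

2 and 3

For □¬q:
1: no successors, so □¬q holds vacuously. ✓
2: successors {6}; ¬q there: 6:T. ✓
3: successors {1, 3}; ¬q there: 1:F, 3:F. ✗
4: successors {3, 6}; ¬q there: 3:F, 6:T. ✗
5: successors {1, 5}; ¬q there: 1:F, 5:F. ✗
6: successors {4, 6}; ¬q there: 4:F, 6:T. ✗
— 2 worlds.
For ◇¬q:
1: no successors, so ◇¬q fails. ✗
2: successors {6}; ¬q there: 6:T. ✓
3: successors {1, 3}; ¬q there: 1:F, 3:F. ✗
4: successors {3, 6}; ¬q there: 3:F, 6:T. ✓
5: successors {1, 5}; ¬q there: 1:F, 5:F. ✗
6: successors {4, 6}; ¬q there: 4:F, 6:T. ✓
— 3 worlds.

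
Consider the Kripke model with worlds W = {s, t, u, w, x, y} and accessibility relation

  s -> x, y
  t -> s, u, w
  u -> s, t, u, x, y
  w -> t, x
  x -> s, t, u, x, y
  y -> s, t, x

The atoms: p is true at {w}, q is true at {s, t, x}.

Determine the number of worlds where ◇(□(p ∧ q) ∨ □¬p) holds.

s: successors {x, y}; □(p ∧ q) ∨ □¬p there: x:T, y:T. ✓
t: successors {s, u, w}; □(p ∧ q) ∨ □¬p there: s:T, u:T, w:T. ✓
u: successors {s, t, u, x, y}; □(p ∧ q) ∨ □¬p there: s:T, t:F, u:T, x:T, y:T. ✓
w: successors {t, x}; □(p ∧ q) ∨ □¬p there: t:F, x:T. ✓
x: successors {s, t, u, x, y}; □(p ∧ q) ∨ □¬p there: s:T, t:F, u:T, x:T, y:T. ✓
y: successors {s, t, x}; □(p ∧ q) ∨ □¬p there: s:T, t:F, x:T. ✓
Satisfying worlds: {s, t, u, w, x, y}.

6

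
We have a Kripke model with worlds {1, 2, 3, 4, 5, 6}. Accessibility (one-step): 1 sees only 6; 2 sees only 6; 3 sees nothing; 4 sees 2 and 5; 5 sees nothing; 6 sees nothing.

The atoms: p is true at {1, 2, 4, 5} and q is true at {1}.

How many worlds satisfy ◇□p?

1: successors {6}; □p there: 6:T. ✓
2: successors {6}; □p there: 6:T. ✓
3: no successors, so ◇□p fails. ✗
4: successors {2, 5}; □p there: 2:F, 5:T. ✓
5: no successors, so ◇□p fails. ✗
6: no successors, so ◇□p fails. ✗
Satisfying worlds: {1, 2, 4}.

3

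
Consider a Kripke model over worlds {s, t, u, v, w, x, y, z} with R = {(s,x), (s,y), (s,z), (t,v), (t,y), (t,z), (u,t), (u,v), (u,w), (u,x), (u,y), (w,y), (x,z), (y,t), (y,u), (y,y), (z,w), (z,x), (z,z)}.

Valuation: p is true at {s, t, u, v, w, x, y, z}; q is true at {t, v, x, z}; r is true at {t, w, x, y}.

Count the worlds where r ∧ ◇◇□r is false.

5

s: r is F, ◇◇□r is T. ✗
t: r is T, ◇◇□r is T. ✓
u: r is F, ◇◇□r is T. ✗
v: r is F, ◇◇□r is F. ✗
w: r is T, ◇◇□r is F. ✗
x: r is T, ◇◇□r is T. ✓
y: r is T, ◇◇□r is T. ✓
z: r is F, ◇◇□r is T. ✗
Satisfying worlds: {t, x, y}.
So r ∧ ◇◇□r fails at the other 5 worlds.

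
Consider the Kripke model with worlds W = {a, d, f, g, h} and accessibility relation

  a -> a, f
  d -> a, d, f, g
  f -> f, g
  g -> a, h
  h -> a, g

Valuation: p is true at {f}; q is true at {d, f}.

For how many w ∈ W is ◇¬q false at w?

0

a: successors {a, f}; ¬q there: a:T, f:F. ✓
d: successors {a, d, f, g}; ¬q there: a:T, d:F, f:F, g:T. ✓
f: successors {f, g}; ¬q there: f:F, g:T. ✓
g: successors {a, h}; ¬q there: a:T, h:T. ✓
h: successors {a, g}; ¬q there: a:T, g:T. ✓
Satisfying worlds: {a, d, f, g, h}.
So ◇¬q fails at the other 0 worlds.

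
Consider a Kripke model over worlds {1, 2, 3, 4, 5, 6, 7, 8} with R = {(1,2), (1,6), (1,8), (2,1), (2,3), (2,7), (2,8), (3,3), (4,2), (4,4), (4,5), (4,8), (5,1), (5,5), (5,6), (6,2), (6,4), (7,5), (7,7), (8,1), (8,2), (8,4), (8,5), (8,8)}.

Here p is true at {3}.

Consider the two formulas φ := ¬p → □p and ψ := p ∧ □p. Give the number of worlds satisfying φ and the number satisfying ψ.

For ¬p → □p:
1: ¬p is T, □p is F. ✗
2: ¬p is T, □p is F. ✗
3: ¬p is F, □p is T. ✓
4: ¬p is T, □p is F. ✗
5: ¬p is T, □p is F. ✗
6: ¬p is T, □p is F. ✗
7: ¬p is T, □p is F. ✗
8: ¬p is T, □p is F. ✗
— 1 world.
For p ∧ □p:
1: p is F, □p is F. ✗
2: p is F, □p is F. ✗
3: p is T, □p is T. ✓
4: p is F, □p is F. ✗
5: p is F, □p is F. ✗
6: p is F, □p is F. ✗
7: p is F, □p is F. ✗
8: p is F, □p is F. ✗
— 1 world.

1 and 1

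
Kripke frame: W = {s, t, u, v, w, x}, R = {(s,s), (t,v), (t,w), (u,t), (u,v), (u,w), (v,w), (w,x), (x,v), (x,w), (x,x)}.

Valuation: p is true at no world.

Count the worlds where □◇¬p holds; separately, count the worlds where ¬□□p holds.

6 and 6

For □◇¬p:
s: successors {s}; ◇¬p there: s:T. ✓
t: successors {v, w}; ◇¬p there: v:T, w:T. ✓
u: successors {t, v, w}; ◇¬p there: t:T, v:T, w:T. ✓
v: successors {w}; ◇¬p there: w:T. ✓
w: successors {x}; ◇¬p there: x:T. ✓
x: successors {v, w, x}; ◇¬p there: v:T, w:T, x:T. ✓
— 6 worlds.
For ¬□□p:
s: □□p is F. ✓
t: □□p is F. ✓
u: □□p is F. ✓
v: □□p is F. ✓
w: □□p is F. ✓
x: □□p is F. ✓
— 6 worlds.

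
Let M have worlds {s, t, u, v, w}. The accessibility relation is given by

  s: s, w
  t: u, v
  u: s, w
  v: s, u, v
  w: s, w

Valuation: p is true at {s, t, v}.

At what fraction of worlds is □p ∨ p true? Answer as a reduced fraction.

3/5

s: □p is F, p is T. ✓
t: □p is F, p is T. ✓
u: □p is F, p is F. ✗
v: □p is F, p is T. ✓
w: □p is F, p is F. ✗
That's 3 of 5 worlds, so 3/5.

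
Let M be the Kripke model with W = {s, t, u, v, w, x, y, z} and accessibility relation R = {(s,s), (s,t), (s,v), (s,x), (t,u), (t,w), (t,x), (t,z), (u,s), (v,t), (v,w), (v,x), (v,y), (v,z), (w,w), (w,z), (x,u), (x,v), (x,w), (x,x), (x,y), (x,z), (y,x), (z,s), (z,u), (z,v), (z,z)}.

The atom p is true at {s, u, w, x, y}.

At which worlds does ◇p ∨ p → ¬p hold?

s: ◇p ∨ p is T, ¬p is F. ✗
t: ◇p ∨ p is T, ¬p is T. ✓
u: ◇p ∨ p is T, ¬p is F. ✗
v: ◇p ∨ p is T, ¬p is T. ✓
w: ◇p ∨ p is T, ¬p is F. ✗
x: ◇p ∨ p is T, ¬p is F. ✗
y: ◇p ∨ p is T, ¬p is F. ✗
z: ◇p ∨ p is T, ¬p is T. ✓

{t, v, z}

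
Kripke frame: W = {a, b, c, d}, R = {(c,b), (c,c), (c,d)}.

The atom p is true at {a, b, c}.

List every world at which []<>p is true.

{a, b, d}

a: no successors, so []<>p holds vacuously. ✓
b: no successors, so []<>p holds vacuously. ✓
c: successors {b, c, d}; <>p there: b:F, c:T, d:F. ✗
d: no successors, so []<>p holds vacuously. ✓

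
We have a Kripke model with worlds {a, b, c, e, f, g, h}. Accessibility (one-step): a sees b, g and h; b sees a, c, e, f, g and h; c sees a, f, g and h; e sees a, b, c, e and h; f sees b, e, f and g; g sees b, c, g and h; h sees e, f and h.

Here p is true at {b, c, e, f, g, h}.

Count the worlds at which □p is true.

4

a: successors {b, g, h}; p there: b:T, g:T, h:T. ✓
b: successors {a, c, e, f, g, h}; p there: a:F, c:T, e:T, f:T, g:T, h:T. ✗
c: successors {a, f, g, h}; p there: a:F, f:T, g:T, h:T. ✗
e: successors {a, b, c, e, h}; p there: a:F, b:T, c:T, e:T, h:T. ✗
f: successors {b, e, f, g}; p there: b:T, e:T, f:T, g:T. ✓
g: successors {b, c, g, h}; p there: b:T, c:T, g:T, h:T. ✓
h: successors {e, f, h}; p there: e:T, f:T, h:T. ✓
Satisfying worlds: {a, f, g, h}.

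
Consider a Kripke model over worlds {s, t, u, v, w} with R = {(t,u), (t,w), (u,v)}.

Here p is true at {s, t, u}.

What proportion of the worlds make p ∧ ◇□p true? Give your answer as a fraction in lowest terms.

s: p is T, ◇□p is F. ✗
t: p is T, ◇□p is T. ✓
u: p is T, ◇□p is T. ✓
v: p is F, ◇□p is F. ✗
w: p is F, ◇□p is F. ✗
That's 2 of 5 worlds, so 2/5.

2/5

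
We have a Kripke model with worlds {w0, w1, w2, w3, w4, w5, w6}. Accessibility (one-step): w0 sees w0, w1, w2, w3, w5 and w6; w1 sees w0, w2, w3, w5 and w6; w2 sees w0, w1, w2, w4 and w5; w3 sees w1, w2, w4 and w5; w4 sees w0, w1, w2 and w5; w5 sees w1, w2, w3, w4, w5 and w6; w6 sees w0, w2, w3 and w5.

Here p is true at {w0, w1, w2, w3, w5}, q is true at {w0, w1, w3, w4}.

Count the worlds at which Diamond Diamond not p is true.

w0: successors {w0, w1, w2, w3, w5, w6}; Diamond not p there: w0:T, w1:T, w2:T, w3:T, w5:T, w6:F. ✓
w1: successors {w0, w2, w3, w5, w6}; Diamond not p there: w0:T, w2:T, w3:T, w5:T, w6:F. ✓
w2: successors {w0, w1, w2, w4, w5}; Diamond not p there: w0:T, w1:T, w2:T, w4:F, w5:T. ✓
w3: successors {w1, w2, w4, w5}; Diamond not p there: w1:T, w2:T, w4:F, w5:T. ✓
w4: successors {w0, w1, w2, w5}; Diamond not p there: w0:T, w1:T, w2:T, w5:T. ✓
w5: successors {w1, w2, w3, w4, w5, w6}; Diamond not p there: w1:T, w2:T, w3:T, w4:F, w5:T, w6:F. ✓
w6: successors {w0, w2, w3, w5}; Diamond not p there: w0:T, w2:T, w3:T, w5:T. ✓
Satisfying worlds: {w0, w1, w2, w3, w4, w5, w6}.

7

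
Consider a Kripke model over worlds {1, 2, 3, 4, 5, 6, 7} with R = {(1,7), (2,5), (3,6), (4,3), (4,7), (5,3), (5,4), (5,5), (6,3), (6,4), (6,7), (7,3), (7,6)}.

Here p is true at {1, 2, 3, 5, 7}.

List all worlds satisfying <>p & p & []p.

1: <>p & p is T, []p is T. ✓
2: <>p & p is T, []p is T. ✓
3: <>p & p is F, []p is F. ✗
4: <>p & p is F, []p is T. ✗
5: <>p & p is T, []p is F. ✗
6: <>p & p is F, []p is F. ✗
7: <>p & p is T, []p is F. ✗

{1, 2}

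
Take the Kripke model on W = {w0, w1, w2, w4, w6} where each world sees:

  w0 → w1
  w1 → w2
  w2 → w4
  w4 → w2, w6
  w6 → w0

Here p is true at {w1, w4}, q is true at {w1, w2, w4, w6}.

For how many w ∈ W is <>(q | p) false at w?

w0: successors {w1}; q | p there: w1:T. ✓
w1: successors {w2}; q | p there: w2:T. ✓
w2: successors {w4}; q | p there: w4:T. ✓
w4: successors {w2, w6}; q | p there: w2:T, w6:T. ✓
w6: successors {w0}; q | p there: w0:F. ✗
Satisfying worlds: {w0, w1, w2, w4}.
So <>(q | p) fails at the other 1 world.

1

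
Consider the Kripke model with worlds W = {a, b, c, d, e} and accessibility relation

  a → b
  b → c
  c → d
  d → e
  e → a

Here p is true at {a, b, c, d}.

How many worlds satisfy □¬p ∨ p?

a: □¬p is F, p is T. ✓
b: □¬p is F, p is T. ✓
c: □¬p is F, p is T. ✓
d: □¬p is T, p is T. ✓
e: □¬p is F, p is F. ✗
Satisfying worlds: {a, b, c, d}.

4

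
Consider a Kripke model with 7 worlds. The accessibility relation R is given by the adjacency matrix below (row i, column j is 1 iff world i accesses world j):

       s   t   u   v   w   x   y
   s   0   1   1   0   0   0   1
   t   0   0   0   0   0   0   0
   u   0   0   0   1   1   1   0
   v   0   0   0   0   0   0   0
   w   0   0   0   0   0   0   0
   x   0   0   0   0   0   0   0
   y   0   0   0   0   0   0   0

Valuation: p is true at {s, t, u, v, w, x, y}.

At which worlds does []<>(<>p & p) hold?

{t, v, w, x, y}

s: successors {t, u, y}; <>(<>p & p) there: t:F, u:F, y:F. ✗
t: no successors, so []<>(<>p & p) holds vacuously. ✓
u: successors {v, w, x}; <>(<>p & p) there: v:F, w:F, x:F. ✗
v: no successors, so []<>(<>p & p) holds vacuously. ✓
w: no successors, so []<>(<>p & p) holds vacuously. ✓
x: no successors, so []<>(<>p & p) holds vacuously. ✓
y: no successors, so []<>(<>p & p) holds vacuously. ✓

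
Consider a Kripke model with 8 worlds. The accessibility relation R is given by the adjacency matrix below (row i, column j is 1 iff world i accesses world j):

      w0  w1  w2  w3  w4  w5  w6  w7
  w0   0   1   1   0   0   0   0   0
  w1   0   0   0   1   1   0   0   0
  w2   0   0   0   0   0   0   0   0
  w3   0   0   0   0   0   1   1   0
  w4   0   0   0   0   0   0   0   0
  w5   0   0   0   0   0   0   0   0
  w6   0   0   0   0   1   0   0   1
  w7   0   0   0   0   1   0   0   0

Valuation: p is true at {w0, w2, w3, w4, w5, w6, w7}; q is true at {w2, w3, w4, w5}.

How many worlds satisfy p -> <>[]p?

w0: p is T, <>[]p is T. ✓
w1: p is F, <>[]p is T. ✓
w2: p is T, <>[]p is F. ✗
w3: p is T, <>[]p is T. ✓
w4: p is T, <>[]p is F. ✗
w5: p is T, <>[]p is F. ✗
w6: p is T, <>[]p is T. ✓
w7: p is T, <>[]p is T. ✓
Satisfying worlds: {w0, w1, w3, w6, w7}.

5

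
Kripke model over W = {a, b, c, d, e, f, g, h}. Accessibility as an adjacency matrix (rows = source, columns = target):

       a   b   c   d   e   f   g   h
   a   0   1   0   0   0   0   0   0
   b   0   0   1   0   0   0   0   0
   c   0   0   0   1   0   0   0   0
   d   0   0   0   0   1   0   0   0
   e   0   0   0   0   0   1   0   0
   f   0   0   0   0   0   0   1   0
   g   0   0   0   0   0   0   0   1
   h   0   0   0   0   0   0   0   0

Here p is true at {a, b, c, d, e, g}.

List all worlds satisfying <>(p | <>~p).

a: successors {b}; p | <>~p there: b:T. ✓
b: successors {c}; p | <>~p there: c:T. ✓
c: successors {d}; p | <>~p there: d:T. ✓
d: successors {e}; p | <>~p there: e:T. ✓
e: successors {f}; p | <>~p there: f:F. ✗
f: successors {g}; p | <>~p there: g:T. ✓
g: successors {h}; p | <>~p there: h:F. ✗
h: no successors, so <>(p | <>~p) fails. ✗

{a, b, c, d, f}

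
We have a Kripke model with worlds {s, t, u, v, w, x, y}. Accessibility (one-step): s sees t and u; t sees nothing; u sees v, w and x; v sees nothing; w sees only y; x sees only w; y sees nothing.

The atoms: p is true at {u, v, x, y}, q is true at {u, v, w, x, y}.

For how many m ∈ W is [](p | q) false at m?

s: successors {t, u}; p | q there: t:F, u:T. ✗
t: no successors, so [](p | q) holds vacuously. ✓
u: successors {v, w, x}; p | q there: v:T, w:T, x:T. ✓
v: no successors, so [](p | q) holds vacuously. ✓
w: successors {y}; p | q there: y:T. ✓
x: successors {w}; p | q there: w:T. ✓
y: no successors, so [](p | q) holds vacuously. ✓
Satisfying worlds: {t, u, v, w, x, y}.
So [](p | q) fails at the other 1 world.

1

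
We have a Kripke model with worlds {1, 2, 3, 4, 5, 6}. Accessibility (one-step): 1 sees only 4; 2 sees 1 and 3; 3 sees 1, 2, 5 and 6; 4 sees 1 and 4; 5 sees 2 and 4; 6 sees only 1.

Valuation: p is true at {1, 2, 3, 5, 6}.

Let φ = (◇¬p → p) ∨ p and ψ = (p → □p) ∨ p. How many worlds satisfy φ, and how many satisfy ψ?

For (◇¬p → p) ∨ p:
1: ◇¬p → p is T, p is T. ✓
2: ◇¬p → p is T, p is T. ✓
3: ◇¬p → p is T, p is T. ✓
4: ◇¬p → p is F, p is F. ✗
5: ◇¬p → p is T, p is T. ✓
6: ◇¬p → p is T, p is T. ✓
— 5 worlds.
For (p → □p) ∨ p:
1: p → □p is F, p is T. ✓
2: p → □p is T, p is T. ✓
3: p → □p is T, p is T. ✓
4: p → □p is T, p is F. ✓
5: p → □p is F, p is T. ✓
6: p → □p is T, p is T. ✓
— 6 worlds.

5 and 6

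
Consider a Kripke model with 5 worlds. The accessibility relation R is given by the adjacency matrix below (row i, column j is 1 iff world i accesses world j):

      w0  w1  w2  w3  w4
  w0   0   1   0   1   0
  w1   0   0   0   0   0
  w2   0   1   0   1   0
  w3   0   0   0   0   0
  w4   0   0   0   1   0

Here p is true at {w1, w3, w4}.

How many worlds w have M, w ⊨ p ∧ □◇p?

w0: p is F, □◇p is F. ✗
w1: p is T, □◇p is T. ✓
w2: p is F, □◇p is F. ✗
w3: p is T, □◇p is T. ✓
w4: p is T, □◇p is F. ✗
Satisfying worlds: {w1, w3}.

2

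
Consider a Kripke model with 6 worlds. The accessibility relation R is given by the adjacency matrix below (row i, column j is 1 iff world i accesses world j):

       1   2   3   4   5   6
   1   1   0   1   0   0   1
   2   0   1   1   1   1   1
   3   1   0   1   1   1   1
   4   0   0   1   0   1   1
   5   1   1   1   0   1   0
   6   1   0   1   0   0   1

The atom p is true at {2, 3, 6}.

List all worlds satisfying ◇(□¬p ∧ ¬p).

1: successors {1, 3, 6}; □¬p ∧ ¬p there: 1:F, 3:F, 6:F. ✗
2: successors {2, 3, 4, 5, 6}; □¬p ∧ ¬p there: 2:F, 3:F, 4:F, 5:F, 6:F. ✗
3: successors {1, 3, 4, 5, 6}; □¬p ∧ ¬p there: 1:F, 3:F, 4:F, 5:F, 6:F. ✗
4: successors {3, 5, 6}; □¬p ∧ ¬p there: 3:F, 5:F, 6:F. ✗
5: successors {1, 2, 3, 5}; □¬p ∧ ¬p there: 1:F, 2:F, 3:F, 5:F. ✗
6: successors {1, 3, 6}; □¬p ∧ ¬p there: 1:F, 3:F, 6:F. ✗

∅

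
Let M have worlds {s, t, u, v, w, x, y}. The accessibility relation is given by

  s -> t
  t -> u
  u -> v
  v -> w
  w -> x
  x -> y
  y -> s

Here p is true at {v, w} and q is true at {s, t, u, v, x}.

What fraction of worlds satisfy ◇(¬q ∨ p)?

s: successors {t}; ¬q ∨ p there: t:F. ✗
t: successors {u}; ¬q ∨ p there: u:F. ✗
u: successors {v}; ¬q ∨ p there: v:T. ✓
v: successors {w}; ¬q ∨ p there: w:T. ✓
w: successors {x}; ¬q ∨ p there: x:F. ✗
x: successors {y}; ¬q ∨ p there: y:T. ✓
y: successors {s}; ¬q ∨ p there: s:F. ✗
That's 3 of 7 worlds, so 3/7.

3/7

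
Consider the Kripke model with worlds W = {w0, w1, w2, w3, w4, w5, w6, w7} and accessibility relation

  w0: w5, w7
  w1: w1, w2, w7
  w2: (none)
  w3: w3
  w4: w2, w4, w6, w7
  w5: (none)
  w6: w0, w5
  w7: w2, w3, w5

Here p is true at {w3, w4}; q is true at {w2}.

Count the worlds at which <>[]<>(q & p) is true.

5

w0: successors {w5, w7}; []<>(q & p) there: w5:T, w7:F. ✓
w1: successors {w1, w2, w7}; []<>(q & p) there: w1:F, w2:T, w7:F. ✓
w2: no successors, so <>[]<>(q & p) fails. ✗
w3: successors {w3}; []<>(q & p) there: w3:F. ✗
w4: successors {w2, w4, w6, w7}; []<>(q & p) there: w2:T, w4:F, w6:F, w7:F. ✓
w5: no successors, so <>[]<>(q & p) fails. ✗
w6: successors {w0, w5}; []<>(q & p) there: w0:F, w5:T. ✓
w7: successors {w2, w3, w5}; []<>(q & p) there: w2:T, w3:F, w5:T. ✓
Satisfying worlds: {w0, w1, w4, w6, w7}.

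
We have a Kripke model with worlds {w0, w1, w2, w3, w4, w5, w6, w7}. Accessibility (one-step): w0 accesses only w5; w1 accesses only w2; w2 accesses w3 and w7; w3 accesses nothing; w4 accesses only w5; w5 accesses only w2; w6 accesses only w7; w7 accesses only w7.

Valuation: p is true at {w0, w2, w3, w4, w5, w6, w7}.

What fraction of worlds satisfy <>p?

7/8

w0: successors {w5}; p there: w5:T. ✓
w1: successors {w2}; p there: w2:T. ✓
w2: successors {w3, w7}; p there: w3:T, w7:T. ✓
w3: no successors, so <>p fails. ✗
w4: successors {w5}; p there: w5:T. ✓
w5: successors {w2}; p there: w2:T. ✓
w6: successors {w7}; p there: w7:T. ✓
w7: successors {w7}; p there: w7:T. ✓
That's 7 of 8 worlds, so 7/8.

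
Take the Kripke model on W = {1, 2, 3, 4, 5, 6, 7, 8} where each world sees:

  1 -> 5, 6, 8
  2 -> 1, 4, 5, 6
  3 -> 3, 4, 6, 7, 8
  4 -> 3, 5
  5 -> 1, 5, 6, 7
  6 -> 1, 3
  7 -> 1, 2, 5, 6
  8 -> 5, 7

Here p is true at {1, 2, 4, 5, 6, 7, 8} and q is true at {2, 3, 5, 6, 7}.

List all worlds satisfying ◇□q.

{1, 2, 3}

1: successors {5, 6, 8}; □q there: 5:F, 6:F, 8:T. ✓
2: successors {1, 4, 5, 6}; □q there: 1:F, 4:T, 5:F, 6:F. ✓
3: successors {3, 4, 6, 7, 8}; □q there: 3:F, 4:T, 6:F, 7:F, 8:T. ✓
4: successors {3, 5}; □q there: 3:F, 5:F. ✗
5: successors {1, 5, 6, 7}; □q there: 1:F, 5:F, 6:F, 7:F. ✗
6: successors {1, 3}; □q there: 1:F, 3:F. ✗
7: successors {1, 2, 5, 6}; □q there: 1:F, 2:F, 5:F, 6:F. ✗
8: successors {5, 7}; □q there: 5:F, 7:F. ✗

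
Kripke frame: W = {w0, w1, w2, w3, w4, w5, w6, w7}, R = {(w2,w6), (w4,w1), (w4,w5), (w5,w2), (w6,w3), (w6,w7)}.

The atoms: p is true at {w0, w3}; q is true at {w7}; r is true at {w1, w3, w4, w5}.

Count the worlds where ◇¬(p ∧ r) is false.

w0: no successors, so ◇¬(p ∧ r) fails. ✗
w1: no successors, so ◇¬(p ∧ r) fails. ✗
w2: successors {w6}; ¬(p ∧ r) there: w6:T. ✓
w3: no successors, so ◇¬(p ∧ r) fails. ✗
w4: successors {w1, w5}; ¬(p ∧ r) there: w1:T, w5:T. ✓
w5: successors {w2}; ¬(p ∧ r) there: w2:T. ✓
w6: successors {w3, w7}; ¬(p ∧ r) there: w3:F, w7:T. ✓
w7: no successors, so ◇¬(p ∧ r) fails. ✗
Satisfying worlds: {w2, w4, w5, w6}.
So ◇¬(p ∧ r) fails at the other 4 worlds.

4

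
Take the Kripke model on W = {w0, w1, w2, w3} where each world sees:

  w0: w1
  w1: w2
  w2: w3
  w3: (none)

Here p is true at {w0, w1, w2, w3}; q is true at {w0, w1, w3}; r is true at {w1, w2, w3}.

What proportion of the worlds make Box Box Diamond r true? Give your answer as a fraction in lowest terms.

3/4

w0: successors {w1}; Box Diamond r there: w1:T. ✓
w1: successors {w2}; Box Diamond r there: w2:F. ✗
w2: successors {w3}; Box Diamond r there: w3:T. ✓
w3: no successors, so Box Box Diamond r holds vacuously. ✓
That's 3 of 4 worlds, so 3/4.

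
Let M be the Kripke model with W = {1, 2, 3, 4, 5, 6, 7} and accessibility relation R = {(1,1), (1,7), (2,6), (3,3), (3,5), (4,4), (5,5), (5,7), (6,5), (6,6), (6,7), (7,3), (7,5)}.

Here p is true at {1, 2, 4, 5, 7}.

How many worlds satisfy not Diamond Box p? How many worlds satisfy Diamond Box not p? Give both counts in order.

1 and 0

For not Diamond Box p:
1: Diamond Box p is T. ✗
2: Diamond Box p is F. ✓
3: Diamond Box p is T. ✗
4: Diamond Box p is T. ✗
5: Diamond Box p is T. ✗
6: Diamond Box p is T. ✗
7: Diamond Box p is T. ✗
— 1 world.
For Diamond Box not p:
1: successors {1, 7}; Box not p there: 1:F, 7:F. ✗
2: successors {6}; Box not p there: 6:F. ✗
3: successors {3, 5}; Box not p there: 3:F, 5:F. ✗
4: successors {4}; Box not p there: 4:F. ✗
5: successors {5, 7}; Box not p there: 5:F, 7:F. ✗
6: successors {5, 6, 7}; Box not p there: 5:F, 6:F, 7:F. ✗
7: successors {3, 5}; Box not p there: 3:F, 5:F. ✗
— 0 worlds.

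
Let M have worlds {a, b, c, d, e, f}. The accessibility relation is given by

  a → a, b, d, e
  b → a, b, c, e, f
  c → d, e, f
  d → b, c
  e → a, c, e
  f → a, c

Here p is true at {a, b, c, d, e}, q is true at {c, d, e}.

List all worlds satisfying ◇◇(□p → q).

{a, b, c, d, e, f}

a: successors {a, b, d, e}; ◇(□p → q) there: a:T, b:T, d:T, e:T. ✓
b: successors {a, b, c, e, f}; ◇(□p → q) there: a:T, b:T, c:T, e:T, f:T. ✓
c: successors {d, e, f}; ◇(□p → q) there: d:T, e:T, f:T. ✓
d: successors {b, c}; ◇(□p → q) there: b:T, c:T. ✓
e: successors {a, c, e}; ◇(□p → q) there: a:T, c:T, e:T. ✓
f: successors {a, c}; ◇(□p → q) there: a:T, c:T. ✓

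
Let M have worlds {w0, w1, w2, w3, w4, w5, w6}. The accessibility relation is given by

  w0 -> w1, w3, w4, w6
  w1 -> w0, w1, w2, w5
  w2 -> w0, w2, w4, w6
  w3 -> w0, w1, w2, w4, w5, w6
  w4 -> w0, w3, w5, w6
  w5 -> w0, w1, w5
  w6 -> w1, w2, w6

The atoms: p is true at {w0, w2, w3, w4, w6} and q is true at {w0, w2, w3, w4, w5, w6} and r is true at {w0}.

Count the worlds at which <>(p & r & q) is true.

5

w0: successors {w1, w3, w4, w6}; p & r & q there: w1:F, w3:F, w4:F, w6:F. ✗
w1: successors {w0, w1, w2, w5}; p & r & q there: w0:T, w1:F, w2:F, w5:F. ✓
w2: successors {w0, w2, w4, w6}; p & r & q there: w0:T, w2:F, w4:F, w6:F. ✓
w3: successors {w0, w1, w2, w4, w5, w6}; p & r & q there: w0:T, w1:F, w2:F, w4:F, w5:F, w6:F. ✓
w4: successors {w0, w3, w5, w6}; p & r & q there: w0:T, w3:F, w5:F, w6:F. ✓
w5: successors {w0, w1, w5}; p & r & q there: w0:T, w1:F, w5:F. ✓
w6: successors {w1, w2, w6}; p & r & q there: w1:F, w2:F, w6:F. ✗
Satisfying worlds: {w1, w2, w3, w4, w5}.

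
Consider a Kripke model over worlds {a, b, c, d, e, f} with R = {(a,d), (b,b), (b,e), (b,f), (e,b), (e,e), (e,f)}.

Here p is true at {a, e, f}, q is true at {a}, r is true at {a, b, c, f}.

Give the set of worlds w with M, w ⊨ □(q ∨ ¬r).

a: successors {d}; q ∨ ¬r there: d:T. ✓
b: successors {b, e, f}; q ∨ ¬r there: b:F, e:T, f:F. ✗
c: no successors, so □(q ∨ ¬r) holds vacuously. ✓
d: no successors, so □(q ∨ ¬r) holds vacuously. ✓
e: successors {b, e, f}; q ∨ ¬r there: b:F, e:T, f:F. ✗
f: no successors, so □(q ∨ ¬r) holds vacuously. ✓

{a, c, d, f}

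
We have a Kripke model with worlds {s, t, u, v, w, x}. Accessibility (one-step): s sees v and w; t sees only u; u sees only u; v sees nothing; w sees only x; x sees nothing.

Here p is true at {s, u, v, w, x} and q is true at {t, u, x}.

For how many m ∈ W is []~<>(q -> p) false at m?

3

s: successors {v, w}; ~<>(q -> p) there: v:T, w:F. ✗
t: successors {u}; ~<>(q -> p) there: u:F. ✗
u: successors {u}; ~<>(q -> p) there: u:F. ✗
v: no successors, so []~<>(q -> p) holds vacuously. ✓
w: successors {x}; ~<>(q -> p) there: x:T. ✓
x: no successors, so []~<>(q -> p) holds vacuously. ✓
Satisfying worlds: {v, w, x}.
So []~<>(q -> p) fails at the other 3 worlds.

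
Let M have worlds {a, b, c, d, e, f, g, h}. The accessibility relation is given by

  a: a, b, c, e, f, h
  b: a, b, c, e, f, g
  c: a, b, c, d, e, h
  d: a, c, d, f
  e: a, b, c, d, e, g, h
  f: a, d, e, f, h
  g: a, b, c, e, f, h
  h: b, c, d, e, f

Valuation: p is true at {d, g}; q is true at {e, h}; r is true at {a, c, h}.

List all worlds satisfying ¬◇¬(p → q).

a: ◇¬(p → q) is F. ✓
b: ◇¬(p → q) is T. ✗
c: ◇¬(p → q) is T. ✗
d: ◇¬(p → q) is T. ✗
e: ◇¬(p → q) is T. ✗
f: ◇¬(p → q) is T. ✗
g: ◇¬(p → q) is F. ✓
h: ◇¬(p → q) is T. ✗

{a, g}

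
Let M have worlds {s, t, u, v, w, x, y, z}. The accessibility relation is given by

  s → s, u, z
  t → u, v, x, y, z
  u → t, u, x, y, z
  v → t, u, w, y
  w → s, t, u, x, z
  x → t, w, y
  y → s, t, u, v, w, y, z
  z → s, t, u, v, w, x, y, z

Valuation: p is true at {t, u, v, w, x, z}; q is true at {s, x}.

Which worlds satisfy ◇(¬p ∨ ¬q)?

s: successors {s, u, z}; ¬p ∨ ¬q there: s:T, u:T, z:T. ✓
t: successors {u, v, x, y, z}; ¬p ∨ ¬q there: u:T, v:T, x:F, y:T, z:T. ✓
u: successors {t, u, x, y, z}; ¬p ∨ ¬q there: t:T, u:T, x:F, y:T, z:T. ✓
v: successors {t, u, w, y}; ¬p ∨ ¬q there: t:T, u:T, w:T, y:T. ✓
w: successors {s, t, u, x, z}; ¬p ∨ ¬q there: s:T, t:T, u:T, x:F, z:T. ✓
x: successors {t, w, y}; ¬p ∨ ¬q there: t:T, w:T, y:T. ✓
y: successors {s, t, u, v, w, y, z}; ¬p ∨ ¬q there: s:T, t:T, u:T, v:T, w:T, y:T, z:T. ✓
z: successors {s, t, u, v, w, x, y, z}; ¬p ∨ ¬q there: s:T, t:T, u:T, v:T, w:T, x:F, y:T, z:T. ✓

{s, t, u, v, w, x, y, z}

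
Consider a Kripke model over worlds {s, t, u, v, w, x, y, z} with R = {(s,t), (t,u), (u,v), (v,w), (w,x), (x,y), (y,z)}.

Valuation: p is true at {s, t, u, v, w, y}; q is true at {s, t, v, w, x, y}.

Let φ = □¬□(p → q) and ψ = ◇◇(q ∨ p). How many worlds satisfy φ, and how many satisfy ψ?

For □¬□(p → q):
s: successors {t}; ¬□(p → q) there: t:T. ✓
t: successors {u}; ¬□(p → q) there: u:F. ✗
u: successors {v}; ¬□(p → q) there: v:F. ✗
v: successors {w}; ¬□(p → q) there: w:F. ✗
w: successors {x}; ¬□(p → q) there: x:F. ✗
x: successors {y}; ¬□(p → q) there: y:F. ✗
y: successors {z}; ¬□(p → q) there: z:F. ✗
z: no successors, so □¬□(p → q) holds vacuously. ✓
— 2 worlds.
For ◇◇(q ∨ p):
s: successors {t}; ◇(q ∨ p) there: t:T. ✓
t: successors {u}; ◇(q ∨ p) there: u:T. ✓
u: successors {v}; ◇(q ∨ p) there: v:T. ✓
v: successors {w}; ◇(q ∨ p) there: w:T. ✓
w: successors {x}; ◇(q ∨ p) there: x:T. ✓
x: successors {y}; ◇(q ∨ p) there: y:F. ✗
y: successors {z}; ◇(q ∨ p) there: z:F. ✗
z: no successors, so ◇◇(q ∨ p) fails. ✗
— 5 worlds.

2 and 5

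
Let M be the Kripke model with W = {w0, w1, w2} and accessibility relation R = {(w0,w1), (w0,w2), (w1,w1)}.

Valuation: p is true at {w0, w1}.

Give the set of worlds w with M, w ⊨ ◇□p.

{w0, w1}

w0: successors {w1, w2}; □p there: w1:T, w2:T. ✓
w1: successors {w1}; □p there: w1:T. ✓
w2: no successors, so ◇□p fails. ✗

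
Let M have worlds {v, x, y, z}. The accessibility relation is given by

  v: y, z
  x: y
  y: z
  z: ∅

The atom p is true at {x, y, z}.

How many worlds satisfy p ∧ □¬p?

1

v: p is F, □¬p is F. ✗
x: p is T, □¬p is F. ✗
y: p is T, □¬p is F. ✗
z: p is T, □¬p is T. ✓
Satisfying worlds: {z}.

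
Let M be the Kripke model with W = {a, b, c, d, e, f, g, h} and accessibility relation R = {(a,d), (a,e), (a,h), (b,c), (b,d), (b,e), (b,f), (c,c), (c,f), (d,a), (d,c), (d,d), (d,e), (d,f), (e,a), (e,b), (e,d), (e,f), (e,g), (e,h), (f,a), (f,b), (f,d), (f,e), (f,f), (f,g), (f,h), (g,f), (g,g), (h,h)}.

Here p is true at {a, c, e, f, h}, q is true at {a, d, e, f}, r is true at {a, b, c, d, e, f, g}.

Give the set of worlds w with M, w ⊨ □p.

a: successors {d, e, h}; p there: d:F, e:T, h:T. ✗
b: successors {c, d, e, f}; p there: c:T, d:F, e:T, f:T. ✗
c: successors {c, f}; p there: c:T, f:T. ✓
d: successors {a, c, d, e, f}; p there: a:T, c:T, d:F, e:T, f:T. ✗
e: successors {a, b, d, f, g, h}; p there: a:T, b:F, d:F, f:T, g:F, h:T. ✗
f: successors {a, b, d, e, f, g, h}; p there: a:T, b:F, d:F, e:T, f:T, g:F, h:T. ✗
g: successors {f, g}; p there: f:T, g:F. ✗
h: successors {h}; p there: h:T. ✓

{c, h}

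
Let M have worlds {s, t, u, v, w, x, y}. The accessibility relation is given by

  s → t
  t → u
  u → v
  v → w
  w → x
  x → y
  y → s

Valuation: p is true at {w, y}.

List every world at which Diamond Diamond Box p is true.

s: successors {t}; Diamond Box p there: t:F. ✗
t: successors {u}; Diamond Box p there: u:T. ✓
u: successors {v}; Diamond Box p there: v:F. ✗
v: successors {w}; Diamond Box p there: w:T. ✓
w: successors {x}; Diamond Box p there: x:F. ✗
x: successors {y}; Diamond Box p there: y:F. ✗
y: successors {s}; Diamond Box p there: s:F. ✗

{t, v}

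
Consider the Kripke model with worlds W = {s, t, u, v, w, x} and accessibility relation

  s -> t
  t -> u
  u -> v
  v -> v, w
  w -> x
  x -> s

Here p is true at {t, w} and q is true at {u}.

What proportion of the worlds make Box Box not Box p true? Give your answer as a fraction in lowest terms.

s: successors {t}; Box not Box p there: t:T. ✓
t: successors {u}; Box not Box p there: u:T. ✓
u: successors {v}; Box not Box p there: v:T. ✓
v: successors {v, w}; Box not Box p there: v:T, w:T. ✓
w: successors {x}; Box not Box p there: x:F. ✗
x: successors {s}; Box not Box p there: s:T. ✓
That's 5 of 6 worlds, so 5/6.

5/6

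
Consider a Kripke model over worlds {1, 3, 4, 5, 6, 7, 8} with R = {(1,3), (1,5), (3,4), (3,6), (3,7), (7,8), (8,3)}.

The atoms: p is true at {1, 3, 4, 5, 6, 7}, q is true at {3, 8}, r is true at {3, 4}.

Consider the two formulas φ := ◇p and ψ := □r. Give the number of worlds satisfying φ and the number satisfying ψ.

3 and 4

For ◇p:
1: successors {3, 5}; p there: 3:T, 5:T. ✓
3: successors {4, 6, 7}; p there: 4:T, 6:T, 7:T. ✓
4: no successors, so ◇p fails. ✗
5: no successors, so ◇p fails. ✗
6: no successors, so ◇p fails. ✗
7: successors {8}; p there: 8:F. ✗
8: successors {3}; p there: 3:T. ✓
— 3 worlds.
For □r:
1: successors {3, 5}; r there: 3:T, 5:F. ✗
3: successors {4, 6, 7}; r there: 4:T, 6:F, 7:F. ✗
4: no successors, so □r holds vacuously. ✓
5: no successors, so □r holds vacuously. ✓
6: no successors, so □r holds vacuously. ✓
7: successors {8}; r there: 8:F. ✗
8: successors {3}; r there: 3:T. ✓
— 4 worlds.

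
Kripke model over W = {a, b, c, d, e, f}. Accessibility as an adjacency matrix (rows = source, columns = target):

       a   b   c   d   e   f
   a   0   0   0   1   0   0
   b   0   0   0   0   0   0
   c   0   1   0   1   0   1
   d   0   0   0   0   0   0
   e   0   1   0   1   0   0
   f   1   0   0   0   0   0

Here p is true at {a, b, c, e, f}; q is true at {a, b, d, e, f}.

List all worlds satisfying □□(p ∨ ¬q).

a: successors {d}; □(p ∨ ¬q) there: d:T. ✓
b: no successors, so □□(p ∨ ¬q) holds vacuously. ✓
c: successors {b, d, f}; □(p ∨ ¬q) there: b:T, d:T, f:T. ✓
d: no successors, so □□(p ∨ ¬q) holds vacuously. ✓
e: successors {b, d}; □(p ∨ ¬q) there: b:T, d:T. ✓
f: successors {a}; □(p ∨ ¬q) there: a:F. ✗

{a, b, c, d, e}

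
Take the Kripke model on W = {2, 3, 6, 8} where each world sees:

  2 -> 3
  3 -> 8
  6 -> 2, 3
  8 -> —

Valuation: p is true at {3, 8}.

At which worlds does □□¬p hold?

2: successors {3}; □¬p there: 3:F. ✗
3: successors {8}; □¬p there: 8:T. ✓
6: successors {2, 3}; □¬p there: 2:F, 3:F. ✗
8: no successors, so □□¬p holds vacuously. ✓

{3, 8}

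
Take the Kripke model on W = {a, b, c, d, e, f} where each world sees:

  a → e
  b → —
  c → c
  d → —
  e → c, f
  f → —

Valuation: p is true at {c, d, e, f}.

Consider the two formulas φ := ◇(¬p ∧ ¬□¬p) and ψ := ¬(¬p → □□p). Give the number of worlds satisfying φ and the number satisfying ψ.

0 and 0

For ◇(¬p ∧ ¬□¬p):
a: successors {e}; ¬p ∧ ¬□¬p there: e:F. ✗
b: no successors, so ◇(¬p ∧ ¬□¬p) fails. ✗
c: successors {c}; ¬p ∧ ¬□¬p there: c:F. ✗
d: no successors, so ◇(¬p ∧ ¬□¬p) fails. ✗
e: successors {c, f}; ¬p ∧ ¬□¬p there: c:F, f:F. ✗
f: no successors, so ◇(¬p ∧ ¬□¬p) fails. ✗
— 0 worlds.
For ¬(¬p → □□p):
a: ¬p → □□p is T. ✗
b: ¬p → □□p is T. ✗
c: ¬p → □□p is T. ✗
d: ¬p → □□p is T. ✗
e: ¬p → □□p is T. ✗
f: ¬p → □□p is T. ✗
— 0 worlds.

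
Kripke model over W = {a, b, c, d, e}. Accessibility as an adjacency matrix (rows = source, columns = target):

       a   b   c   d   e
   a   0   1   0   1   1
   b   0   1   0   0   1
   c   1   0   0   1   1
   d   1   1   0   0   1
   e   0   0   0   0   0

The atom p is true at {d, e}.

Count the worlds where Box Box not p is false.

4

a: successors {b, d, e}; Box not p there: b:F, d:F, e:T. ✗
b: successors {b, e}; Box not p there: b:F, e:T. ✗
c: successors {a, d, e}; Box not p there: a:F, d:F, e:T. ✗
d: successors {a, b, e}; Box not p there: a:F, b:F, e:T. ✗
e: no successors, so Box Box not p holds vacuously. ✓
Satisfying worlds: {e}.
So Box Box not p fails at the other 4 worlds.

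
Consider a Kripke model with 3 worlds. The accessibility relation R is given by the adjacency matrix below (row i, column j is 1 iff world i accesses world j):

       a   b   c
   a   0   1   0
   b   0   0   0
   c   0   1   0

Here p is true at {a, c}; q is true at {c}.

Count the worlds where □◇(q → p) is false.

2

a: successors {b}; ◇(q → p) there: b:F. ✗
b: no successors, so □◇(q → p) holds vacuously. ✓
c: successors {b}; ◇(q → p) there: b:F. ✗
Satisfying worlds: {b}.
So □◇(q → p) fails at the other 2 worlds.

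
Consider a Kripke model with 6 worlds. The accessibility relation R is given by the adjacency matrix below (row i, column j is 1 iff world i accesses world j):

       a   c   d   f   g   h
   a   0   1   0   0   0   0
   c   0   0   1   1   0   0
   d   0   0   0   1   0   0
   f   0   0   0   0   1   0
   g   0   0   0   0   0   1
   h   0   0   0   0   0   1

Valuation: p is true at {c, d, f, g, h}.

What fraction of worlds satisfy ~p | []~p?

1/6

a: ~p is T, []~p is F. ✓
c: ~p is F, []~p is F. ✗
d: ~p is F, []~p is F. ✗
f: ~p is F, []~p is F. ✗
g: ~p is F, []~p is F. ✗
h: ~p is F, []~p is F. ✗
That's 1 of 6 worlds, so 1/6.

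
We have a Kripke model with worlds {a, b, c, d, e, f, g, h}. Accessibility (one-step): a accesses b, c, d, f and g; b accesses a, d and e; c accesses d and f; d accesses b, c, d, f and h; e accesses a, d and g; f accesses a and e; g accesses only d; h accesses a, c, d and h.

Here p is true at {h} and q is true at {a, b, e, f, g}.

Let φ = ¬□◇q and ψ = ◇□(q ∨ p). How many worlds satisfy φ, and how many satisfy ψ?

For ¬□◇q:
a: □◇q is F. ✓
b: □◇q is T. ✗
c: □◇q is T. ✗
d: □◇q is T. ✗
e: □◇q is F. ✓
f: □◇q is T. ✗
g: □◇q is T. ✗
h: □◇q is T. ✗
— 2 worlds.
For ◇□(q ∨ p):
a: successors {b, c, d, f, g}; □(q ∨ p) there: b:F, c:F, d:F, f:T, g:F. ✓
b: successors {a, d, e}; □(q ∨ p) there: a:F, d:F, e:F. ✗
c: successors {d, f}; □(q ∨ p) there: d:F, f:T. ✓
d: successors {b, c, d, f, h}; □(q ∨ p) there: b:F, c:F, d:F, f:T, h:F. ✓
e: successors {a, d, g}; □(q ∨ p) there: a:F, d:F, g:F. ✗
f: successors {a, e}; □(q ∨ p) there: a:F, e:F. ✗
g: successors {d}; □(q ∨ p) there: d:F. ✗
h: successors {a, c, d, h}; □(q ∨ p) there: a:F, c:F, d:F, h:F. ✗
— 3 worlds.

2 and 3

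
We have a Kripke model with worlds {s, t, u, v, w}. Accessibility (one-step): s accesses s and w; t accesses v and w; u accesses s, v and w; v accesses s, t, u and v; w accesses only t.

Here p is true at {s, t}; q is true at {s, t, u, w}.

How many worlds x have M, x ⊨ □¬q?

0

s: successors {s, w}; ¬q there: s:F, w:F. ✗
t: successors {v, w}; ¬q there: v:T, w:F. ✗
u: successors {s, v, w}; ¬q there: s:F, v:T, w:F. ✗
v: successors {s, t, u, v}; ¬q there: s:F, t:F, u:F, v:T. ✗
w: successors {t}; ¬q there: t:F. ✗
Satisfying worlds: ∅.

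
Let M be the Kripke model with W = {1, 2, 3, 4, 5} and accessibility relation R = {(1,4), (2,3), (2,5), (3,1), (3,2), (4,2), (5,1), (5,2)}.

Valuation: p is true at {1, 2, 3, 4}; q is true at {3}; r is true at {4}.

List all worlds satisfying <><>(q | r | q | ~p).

1: successors {4}; <>(q | r | q | ~p) there: 4:F. ✗
2: successors {3, 5}; <>(q | r | q | ~p) there: 3:F, 5:F. ✗
3: successors {1, 2}; <>(q | r | q | ~p) there: 1:T, 2:T. ✓
4: successors {2}; <>(q | r | q | ~p) there: 2:T. ✓
5: successors {1, 2}; <>(q | r | q | ~p) there: 1:T, 2:T. ✓

{3, 4, 5}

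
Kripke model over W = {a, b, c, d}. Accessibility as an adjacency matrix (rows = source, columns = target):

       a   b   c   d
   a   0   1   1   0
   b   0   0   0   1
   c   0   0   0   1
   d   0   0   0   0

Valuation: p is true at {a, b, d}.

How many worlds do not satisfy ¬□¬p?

1

a: □¬p is F. ✓
b: □¬p is F. ✓
c: □¬p is F. ✓
d: □¬p is T. ✗
Satisfying worlds: {a, b, c}.
So ¬□¬p fails at the other 1 world.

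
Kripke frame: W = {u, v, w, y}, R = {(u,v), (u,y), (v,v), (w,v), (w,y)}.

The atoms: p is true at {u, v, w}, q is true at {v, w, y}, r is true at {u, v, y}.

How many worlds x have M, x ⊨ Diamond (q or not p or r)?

u: successors {v, y}; q or not p or r there: v:T, y:T. ✓
v: successors {v}; q or not p or r there: v:T. ✓
w: successors {v, y}; q or not p or r there: v:T, y:T. ✓
y: no successors, so Diamond (q or not p or r) fails. ✗
Satisfying worlds: {u, v, w}.

3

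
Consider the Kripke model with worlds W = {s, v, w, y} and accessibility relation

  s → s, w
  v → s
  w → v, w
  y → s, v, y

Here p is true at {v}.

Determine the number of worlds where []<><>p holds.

s: successors {s, w}; <><>p there: s:T, w:T. ✓
v: successors {s}; <><>p there: s:T. ✓
w: successors {v, w}; <><>p there: v:F, w:T. ✗
y: successors {s, v, y}; <><>p there: s:T, v:F, y:T. ✗
Satisfying worlds: {s, v}.

2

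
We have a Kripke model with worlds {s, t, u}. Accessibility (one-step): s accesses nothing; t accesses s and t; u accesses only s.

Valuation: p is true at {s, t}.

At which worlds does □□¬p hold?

s: no successors, so □□¬p holds vacuously. ✓
t: successors {s, t}; □¬p there: s:T, t:F. ✗
u: successors {s}; □¬p there: s:T. ✓

{s, u}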